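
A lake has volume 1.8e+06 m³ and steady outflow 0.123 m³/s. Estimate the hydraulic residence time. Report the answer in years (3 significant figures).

Q = 0.123 m³/s × 3.156e+07 s/yr = 3.882e+06 m³/yr.
Hydraulic residence time τ = V/Q = 1.8e+06/3.882e+06 = 0.4637 yr.

0.464 yr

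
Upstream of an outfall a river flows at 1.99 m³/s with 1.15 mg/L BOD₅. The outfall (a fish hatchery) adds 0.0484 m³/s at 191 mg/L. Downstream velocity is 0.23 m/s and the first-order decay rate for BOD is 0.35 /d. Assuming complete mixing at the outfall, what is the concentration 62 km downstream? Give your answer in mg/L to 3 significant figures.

1.90 mg/L

After complete mixing, C₀ = (0.0484·191 + 1.99·1.15) / 2.038 = 5.658 mg/L.
Travel time t = 6.2e+04 m / 0.23 m/s = 2.696e+05 s = 3.12 d.
C = 5.658·exp(−0.35·3.12) = 5.658·0.3355 = 1.898 mg/L.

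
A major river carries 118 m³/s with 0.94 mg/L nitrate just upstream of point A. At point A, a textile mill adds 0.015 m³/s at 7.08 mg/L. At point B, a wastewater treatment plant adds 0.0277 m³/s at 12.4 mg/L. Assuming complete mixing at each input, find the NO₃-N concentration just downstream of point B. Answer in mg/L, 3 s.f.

After input A: C = (118·0.94 + 0.015·7.08) / 118 = 0.9408 mg/L.
After input B: C = (118·0.9408 + 0.0277·12.4) / 118 = 0.9435 mg/L.

0.943 mg/L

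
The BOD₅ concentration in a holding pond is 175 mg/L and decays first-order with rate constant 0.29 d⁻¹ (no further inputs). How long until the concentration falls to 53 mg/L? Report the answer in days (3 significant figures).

4.12 d

t = ln(C₀/C)/k = ln(175/53)/0.29 = 1.194/0.29 = 4.119 d.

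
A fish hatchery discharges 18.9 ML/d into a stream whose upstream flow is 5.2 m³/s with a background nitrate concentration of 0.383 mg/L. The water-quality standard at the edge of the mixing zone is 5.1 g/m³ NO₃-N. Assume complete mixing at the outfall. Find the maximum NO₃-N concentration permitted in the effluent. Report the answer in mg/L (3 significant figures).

18.9 ML/d = 0.2187 m³/s.
Mass balance: 5.1·5.419 = 0.2187·Cₑ + 5.2·0.383.
Cₑ = (27.64 − 1.992) / 0.2187 = 117.2 mg/L.

117 mg/L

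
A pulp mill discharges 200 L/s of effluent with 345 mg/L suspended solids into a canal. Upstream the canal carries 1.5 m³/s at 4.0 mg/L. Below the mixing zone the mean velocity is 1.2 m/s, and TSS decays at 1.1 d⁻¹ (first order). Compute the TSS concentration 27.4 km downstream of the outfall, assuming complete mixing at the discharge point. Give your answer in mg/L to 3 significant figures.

33.0 mg/L

200 L/s = 0.2 m³/s.
After complete mixing, C₀ = (0.2·345 + 1.5·4) / 1.7 = 44.12 mg/L.
Travel time t = 2.74e+04 m / 1.2 m/s = 2.283e+04 s = 0.2643 d.
C = 44.12·exp(−1.1·0.2643) = 44.12·0.7477 = 32.99 mg/L.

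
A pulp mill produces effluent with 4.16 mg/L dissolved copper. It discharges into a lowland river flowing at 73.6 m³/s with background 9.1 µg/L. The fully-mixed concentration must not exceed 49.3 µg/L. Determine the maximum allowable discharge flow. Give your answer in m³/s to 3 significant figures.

0.720 m³/s

9.1 µg/L = 0.0091 mg/L.
49.3 µg/L = 0.0493 mg/L.
Mass balance at complete mixing: C_std·(Q_w + Q_r) = Q_w·C_e + Q_r·C_b.
Rearranging, Q_w = Q_r·(C_std − C_b)/(C_e − C_std) = 73.6·(0.0493 − 0.0091) / (4.16 − 0.0493) = 0.7198 m³/s.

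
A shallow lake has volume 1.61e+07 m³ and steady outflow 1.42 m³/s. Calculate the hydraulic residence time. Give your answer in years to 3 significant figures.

0.359 yr

Q = 1.42 m³/s × 3.156e+07 s/yr = 4.481e+07 m³/yr.
Hydraulic residence time τ = V/Q = 1.61e+07/4.481e+07 = 0.3593 yr.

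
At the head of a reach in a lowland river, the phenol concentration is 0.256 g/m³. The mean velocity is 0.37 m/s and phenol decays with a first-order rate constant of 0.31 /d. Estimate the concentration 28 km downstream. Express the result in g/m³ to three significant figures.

Travel time t = 28 km / 0.37 m/s = 2.8e+04/0.37 = 7.568e+04 s = 0.8759 d.
First-order decay: C = 0.256·exp(−0.31·0.8759) = 0.256·0.7622 = 0.1951 g/m³.

0.195 g/m³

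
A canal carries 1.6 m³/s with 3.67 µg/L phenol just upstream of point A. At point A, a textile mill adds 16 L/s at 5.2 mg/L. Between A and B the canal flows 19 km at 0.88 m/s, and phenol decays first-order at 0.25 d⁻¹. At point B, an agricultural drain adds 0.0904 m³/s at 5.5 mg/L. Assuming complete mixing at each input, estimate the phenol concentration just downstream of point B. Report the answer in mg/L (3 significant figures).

0.340 mg/L

3.67 µg/L = 0.00367 mg/L.
16 L/s = 0.016 m³/s.
After input A: C = (1.6·0.00367 + 0.016·5.2) / 1.616 = 0.05512 mg/L.
Over the 19 km reach to input B (t = 2.159e+04 s = 0.2499 d), decay gives C = 0.05512·exp(−0.25·0.2499) = 0.05178 mg/L.
After input B: C = (1.616·0.05178 + 0.0904·5.5) / 1.706 = 0.3404 mg/L.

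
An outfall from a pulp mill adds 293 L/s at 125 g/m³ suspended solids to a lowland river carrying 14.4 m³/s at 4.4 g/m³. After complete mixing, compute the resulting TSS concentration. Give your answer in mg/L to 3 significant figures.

6.80 mg/L

293 L/s = 0.293 m³/s.
By mass balance at complete mixing, C = (0.293·125 + 14.4·4.4) / (0.293 + 14.4) = 99.99/14.69 = 6.805 mg/L.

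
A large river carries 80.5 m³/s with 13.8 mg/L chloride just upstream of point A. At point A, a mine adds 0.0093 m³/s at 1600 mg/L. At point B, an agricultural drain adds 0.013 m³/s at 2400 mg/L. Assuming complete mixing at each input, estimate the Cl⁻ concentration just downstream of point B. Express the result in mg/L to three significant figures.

14.4 mg/L

After input A: C = (80.5·13.8 + 0.0093·1600) / 80.51 = 13.98 mg/L.
After input B: C = (80.51·13.98 + 0.013·2400) / 80.52 = 14.37 mg/L.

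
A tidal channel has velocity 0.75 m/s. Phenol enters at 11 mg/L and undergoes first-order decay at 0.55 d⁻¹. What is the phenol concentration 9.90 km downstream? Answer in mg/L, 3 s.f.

10.1 mg/L

Travel time t = 9.90 km / 0.75 m/s = 9900/0.75 = 1.32e+04 s = 0.1528 d.
First-order decay: C = 11·exp(−0.55·0.1528) = 11·0.9194 = 10.11 mg/L.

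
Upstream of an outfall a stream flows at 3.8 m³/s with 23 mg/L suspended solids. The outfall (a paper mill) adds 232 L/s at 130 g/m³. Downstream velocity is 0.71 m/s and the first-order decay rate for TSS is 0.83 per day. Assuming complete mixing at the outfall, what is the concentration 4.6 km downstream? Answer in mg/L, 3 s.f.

232 L/s = 0.232 m³/s.
After complete mixing, C₀ = (0.232·130 + 3.8·23) / 4.032 = 29.16 mg/L.
Travel time t = 4600 m / 0.71 m/s = 6479 s = 0.07499 d.
C = 29.16·exp(−0.83·0.07499) = 29.16·0.9397 = 27.4 mg/L.

27.4 mg/L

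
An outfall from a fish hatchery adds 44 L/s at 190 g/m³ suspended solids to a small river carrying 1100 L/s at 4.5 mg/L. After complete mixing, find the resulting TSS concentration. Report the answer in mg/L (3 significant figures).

44 L/s = 0.044 m³/s.
1100 L/s = 1.1 m³/s.
Flow-weighted mixing gives C = (0.044·190 + 1.1·4.5) / (0.044 + 1.1) = 13.31/1.144 = 11.63 mg/L.

11.6 mg/L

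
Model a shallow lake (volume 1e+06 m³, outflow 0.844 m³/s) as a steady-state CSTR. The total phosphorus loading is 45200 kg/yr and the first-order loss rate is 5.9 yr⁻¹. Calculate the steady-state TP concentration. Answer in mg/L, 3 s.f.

1.39 mg/L

Outflow Q = 0.844 m³/s × 3.156e+07 s/yr = 2.663e+07 m³/yr.
Steady-state CSTR mass balance: W = Q·C + k·V·C, so C = W/(Q + kV).
Q + kV = 2.663e+07 + 5.9·1e+06 = 3.253e+07 m³/yr.
C = 45200/3.253e+07 = 0.001389 kg/m³ = 1.389 mg/L.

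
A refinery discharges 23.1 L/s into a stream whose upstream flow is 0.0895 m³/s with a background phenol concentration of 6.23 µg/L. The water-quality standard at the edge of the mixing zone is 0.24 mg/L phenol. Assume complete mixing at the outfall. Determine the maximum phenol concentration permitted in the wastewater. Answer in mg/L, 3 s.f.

23.1 L/s = 0.0231 m³/s.
6.23 µg/L = 0.00623 mg/L.
Mass balance: 0.24·0.1126 = 0.0231·Cₑ + 0.0895·0.00623.
Cₑ = (0.02702 − 0.0005576) / 0.0231 = 1.146 mg/L.

1.15 mg/L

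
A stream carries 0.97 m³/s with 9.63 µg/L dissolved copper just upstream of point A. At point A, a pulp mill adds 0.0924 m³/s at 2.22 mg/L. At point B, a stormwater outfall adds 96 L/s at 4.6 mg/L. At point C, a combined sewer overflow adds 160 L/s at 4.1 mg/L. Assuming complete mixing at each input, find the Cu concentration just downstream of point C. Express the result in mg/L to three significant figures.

0.995 mg/L

9.63 µg/L = 0.00963 mg/L.
After input A: C = (0.97·0.00963 + 0.0924·2.22) / 1.062 = 0.2019 mg/L.
96 L/s = 0.096 m³/s.
After input B: C = (1.062·0.2019 + 0.096·4.6) / 1.158 = 0.5664 mg/L.
160 L/s = 0.16 m³/s.
After input C: C = (1.158·0.5664 + 0.16·4.1) / 1.318 = 0.9952 mg/L.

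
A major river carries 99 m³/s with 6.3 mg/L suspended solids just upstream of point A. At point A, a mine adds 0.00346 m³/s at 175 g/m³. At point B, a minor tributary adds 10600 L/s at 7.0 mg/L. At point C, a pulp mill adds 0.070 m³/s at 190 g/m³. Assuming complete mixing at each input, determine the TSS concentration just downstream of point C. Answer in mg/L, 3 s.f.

6.49 mg/L

After input A: C = (99·6.3 + 0.00346·175) / 99 = 6.306 mg/L.
10600 L/s = 10.6 m³/s.
After input B: C = (99·6.306 + 10.6·7) / 109.6 = 6.373 mg/L.
After input C: C = (109.6·6.373 + 0.07·190) / 109.7 = 6.49 mg/L.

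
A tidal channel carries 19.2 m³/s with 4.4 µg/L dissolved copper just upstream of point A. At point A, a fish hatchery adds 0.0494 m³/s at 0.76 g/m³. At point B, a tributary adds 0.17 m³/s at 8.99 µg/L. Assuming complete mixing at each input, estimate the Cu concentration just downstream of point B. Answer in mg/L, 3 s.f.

0.00636 mg/L

4.4 µg/L = 0.0044 mg/L.
After input A: C = (19.2·0.0044 + 0.0494·0.76) / 19.25 = 0.006339 mg/L.
8.99 µg/L = 0.00899 mg/L.
After input B: C = (19.25·0.006339 + 0.17·0.00899) / 19.42 = 0.006362 mg/L.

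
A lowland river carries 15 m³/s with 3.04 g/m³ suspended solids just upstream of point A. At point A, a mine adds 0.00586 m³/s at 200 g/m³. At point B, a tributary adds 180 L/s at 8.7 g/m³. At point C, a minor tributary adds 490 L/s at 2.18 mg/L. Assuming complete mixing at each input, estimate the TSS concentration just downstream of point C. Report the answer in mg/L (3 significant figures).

After input A: C = (15·3.04 + 0.00586·200) / 15.01 = 3.117 mg/L.
180 L/s = 0.18 m³/s.
After input B: C = (15.01·3.117 + 0.18·8.7) / 15.19 = 3.183 mg/L.
490 L/s = 0.49 m³/s.
After input C: C = (15.19·3.183 + 0.49·2.18) / 15.68 = 3.152 mg/L.

3.15 mg/L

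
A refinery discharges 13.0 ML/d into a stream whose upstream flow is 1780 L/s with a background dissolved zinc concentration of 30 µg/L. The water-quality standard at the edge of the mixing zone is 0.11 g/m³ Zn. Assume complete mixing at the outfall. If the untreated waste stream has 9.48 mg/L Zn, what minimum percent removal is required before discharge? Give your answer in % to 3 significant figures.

13.0 ML/d = 0.1505 m³/s.
1780 L/s = 1.78 m³/s.
30 µg/L = 0.03 mg/L.
Mass balance: 0.11·1.93 = 0.1505·Cₑ + 1.78·0.03.
Cₑ = (0.2124 − 0.0534) / 0.1505 = 1.056 mg/L.
Required removal = 1 − 1.056/9.48 = 88.86 %.

88.9 %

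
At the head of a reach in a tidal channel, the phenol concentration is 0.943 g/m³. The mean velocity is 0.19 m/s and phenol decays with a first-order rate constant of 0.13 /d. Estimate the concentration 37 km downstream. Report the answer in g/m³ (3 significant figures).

0.703 g/m³

Travel time t = 37 km / 0.19 m/s = 3.7e+04/0.19 = 1.947e+05 s = 2.254 d.
First-order decay: C = 0.943·exp(−0.13·2.254) = 0.943·0.746 = 0.7035 g/m³.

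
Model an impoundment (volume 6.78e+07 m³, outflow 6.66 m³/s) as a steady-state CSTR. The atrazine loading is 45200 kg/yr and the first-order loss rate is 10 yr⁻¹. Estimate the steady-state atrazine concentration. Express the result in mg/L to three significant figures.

Outflow Q = 6.66 m³/s × 3.156e+07 s/yr = 2.102e+08 m³/yr.
Steady-state CSTR mass balance: W = Q·C + k·V·C, so C = W/(Q + kV).
Q + kV = 2.102e+08 + 10·6.78e+07 = 8.882e+08 m³/yr.
C = 45200/8.882e+08 = 5.089e-05 kg/m³ = 0.05089 mg/L.

0.0509 mg/L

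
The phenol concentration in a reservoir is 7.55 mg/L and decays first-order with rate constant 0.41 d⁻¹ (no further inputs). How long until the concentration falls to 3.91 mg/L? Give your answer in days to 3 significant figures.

1.60 d

t = ln(C₀/C)/k = ln(7.55/3.91)/0.41 = 0.658/0.41 = 1.605 d.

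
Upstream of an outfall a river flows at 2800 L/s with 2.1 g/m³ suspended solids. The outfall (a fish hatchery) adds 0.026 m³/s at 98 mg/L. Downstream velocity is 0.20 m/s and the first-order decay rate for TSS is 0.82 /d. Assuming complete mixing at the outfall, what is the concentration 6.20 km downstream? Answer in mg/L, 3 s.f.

2.22 mg/L

2800 L/s = 2.8 m³/s.
After complete mixing, C₀ = (0.026·98 + 2.8·2.1) / 2.826 = 2.982 mg/L.
Travel time t = 6200 m / 0.20 m/s = 3.1e+04 s = 0.3588 d.
C = 2.982·exp(−0.82·0.3588) = 2.982·0.7451 = 2.222 mg/L.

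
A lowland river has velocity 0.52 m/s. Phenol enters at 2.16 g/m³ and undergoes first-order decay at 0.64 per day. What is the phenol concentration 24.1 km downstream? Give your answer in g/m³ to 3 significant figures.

1.53 g/m³

Travel time t = 24.1 km / 0.52 m/s = 2.41e+04/0.52 = 4.635e+04 s = 0.5364 d.
First-order decay: C = 2.16·exp(−0.64·0.5364) = 2.16·0.7094 = 1.532 g/m³.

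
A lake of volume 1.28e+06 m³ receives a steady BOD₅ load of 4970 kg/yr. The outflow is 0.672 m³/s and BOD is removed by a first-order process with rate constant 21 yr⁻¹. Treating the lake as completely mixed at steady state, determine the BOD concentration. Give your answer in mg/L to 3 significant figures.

Outflow Q = 0.672 m³/s × 3.156e+07 s/yr = 2.121e+07 m³/yr.
Steady-state CSTR mass balance: W = Q·C + k·V·C, so C = W/(Q + kV).
Q + kV = 2.121e+07 + 21·1.28e+06 = 4.809e+07 m³/yr.
C = 4970/4.809e+07 = 0.0001034 kg/m³ = 0.1034 mg/L.

0.103 mg/L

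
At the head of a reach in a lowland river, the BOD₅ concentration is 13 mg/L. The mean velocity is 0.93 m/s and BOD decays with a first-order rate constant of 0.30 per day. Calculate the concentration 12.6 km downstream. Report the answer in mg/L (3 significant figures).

Travel time t = 12.6 km / 0.93 m/s = 1.26e+04/0.93 = 1.355e+04 s = 0.1568 d.
First-order decay: C = 13·exp(−0.30·0.1568) = 13·0.954 = 12.4 mg/L.

12.4 mg/L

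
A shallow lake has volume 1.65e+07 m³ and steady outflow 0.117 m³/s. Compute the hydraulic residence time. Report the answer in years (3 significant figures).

Q = 0.117 m³/s × 3.156e+07 s/yr = 3.692e+06 m³/yr.
Hydraulic residence time τ = V/Q = 1.65e+07/3.692e+06 = 4.469 yr.

4.47 yr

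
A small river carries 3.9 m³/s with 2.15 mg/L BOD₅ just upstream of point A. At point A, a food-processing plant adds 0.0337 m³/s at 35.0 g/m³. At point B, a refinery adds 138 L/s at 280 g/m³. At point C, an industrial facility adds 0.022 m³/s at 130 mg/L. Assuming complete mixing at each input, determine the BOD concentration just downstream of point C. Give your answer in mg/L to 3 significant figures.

12.5 mg/L

After input A: C = (3.9·2.15 + 0.0337·35) / 3.934 = 2.431 mg/L.
138 L/s = 0.138 m³/s.
After input B: C = (3.934·2.431 + 0.138·280) / 4.072 = 11.84 mg/L.
After input C: C = (4.072·11.84 + 0.022·130) / 4.094 = 12.47 mg/L.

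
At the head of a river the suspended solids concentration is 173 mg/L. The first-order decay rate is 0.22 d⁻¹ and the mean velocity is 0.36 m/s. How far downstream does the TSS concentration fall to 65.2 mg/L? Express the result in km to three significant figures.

138 km

From C = C₀·e^(−kt), t = ln(C₀/C)/k = ln(173/65.2)/0.22 = 0.9758/0.22 = 4.436 d.
Distance = v·t = 0.36 m/s × 3.832e+05 s = 1.38e+05 m = 138 km.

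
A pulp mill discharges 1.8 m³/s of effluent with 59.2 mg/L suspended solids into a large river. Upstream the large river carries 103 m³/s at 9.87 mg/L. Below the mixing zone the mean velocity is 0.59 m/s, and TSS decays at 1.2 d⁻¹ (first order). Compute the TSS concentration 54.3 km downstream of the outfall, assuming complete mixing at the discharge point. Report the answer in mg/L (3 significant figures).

2.99 mg/L

After complete mixing, C₀ = (1.8·59.2 + 103·9.87) / 104.8 = 10.72 mg/L.
Travel time t = 5.43e+04 m / 0.59 m/s = 9.203e+04 s = 1.065 d.
C = 10.72·exp(−1.2·1.065) = 10.72·0.2785 = 2.985 mg/L.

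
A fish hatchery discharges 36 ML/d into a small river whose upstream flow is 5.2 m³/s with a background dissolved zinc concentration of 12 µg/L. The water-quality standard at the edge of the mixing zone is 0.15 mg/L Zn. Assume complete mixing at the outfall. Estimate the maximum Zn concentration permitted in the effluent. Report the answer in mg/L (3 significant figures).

1.87 mg/L

36 ML/d = 0.4167 m³/s.
12 µg/L = 0.012 mg/L.
Mass balance: 0.15·5.617 = 0.4167·Cₑ + 5.2·0.012.
Cₑ = (0.8425 − 0.0624) / 0.4167 = 1.872 mg/L.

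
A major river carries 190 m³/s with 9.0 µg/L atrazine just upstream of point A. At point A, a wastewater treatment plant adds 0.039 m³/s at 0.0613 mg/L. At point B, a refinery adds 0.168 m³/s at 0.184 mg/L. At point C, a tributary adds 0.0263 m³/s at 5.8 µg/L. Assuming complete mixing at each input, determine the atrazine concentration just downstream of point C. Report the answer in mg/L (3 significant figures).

9.0 µg/L = 0.009 mg/L.
After input A: C = (190·0.009 + 0.039·0.0613) / 190 = 0.009011 mg/L.
After input B: C = (190·0.009011 + 0.168·0.184) / 190.2 = 0.009165 mg/L.
5.8 µg/L = 0.0058 mg/L.
After input C: C = (190.2·0.009165 + 0.0263·0.0058) / 190.2 = 0.009165 mg/L.

0.00916 mg/L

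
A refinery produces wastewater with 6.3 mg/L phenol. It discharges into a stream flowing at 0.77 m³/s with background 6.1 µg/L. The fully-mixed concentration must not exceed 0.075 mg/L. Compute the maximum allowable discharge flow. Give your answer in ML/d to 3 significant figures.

6.1 µg/L = 0.0061 mg/L.
Mass balance at complete mixing: C_std·(Q_w + Q_r) = Q_w·C_e + Q_r·C_b.
Rearranging, Q_w = Q_r·(C_std − C_b)/(C_e − C_std) = 0.77·(0.075 − 0.0061) / (6.3 − 0.075) = 0.008523 m³/s.
= 0.7364 ML/d.

0.736 ML/d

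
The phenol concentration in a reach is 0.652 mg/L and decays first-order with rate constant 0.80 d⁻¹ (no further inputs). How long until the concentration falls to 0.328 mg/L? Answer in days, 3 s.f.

0.859 d

t = ln(C₀/C)/k = ln(0.652/0.328)/0.80 = 0.687/0.80 = 0.8588 d.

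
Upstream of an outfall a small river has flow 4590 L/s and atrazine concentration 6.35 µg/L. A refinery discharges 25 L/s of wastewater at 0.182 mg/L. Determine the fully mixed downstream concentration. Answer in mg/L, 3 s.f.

25 L/s = 0.025 m³/s.
4590 L/s = 4.59 m³/s.
6.35 µg/L = 0.00635 mg/L.
Flow-weighted mixing gives C = (0.025·0.182 + 4.59·0.00635) / (0.025 + 4.59) = 0.0337/4.615 = 0.007302 mg/L.

0.00730 mg/L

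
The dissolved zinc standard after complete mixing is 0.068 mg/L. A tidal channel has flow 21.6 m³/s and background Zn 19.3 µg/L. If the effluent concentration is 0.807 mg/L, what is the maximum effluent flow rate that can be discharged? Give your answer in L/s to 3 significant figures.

19.3 µg/L = 0.0193 mg/L.
Mass balance at complete mixing: C_std·(Q_w + Q_r) = Q_w·C_e + Q_r·C_b.
Rearranging, Q_w = Q_r·(C_std − C_b)/(C_e − C_std) = 21.6·(0.068 − 0.0193) / (0.807 − 0.068) = 1.423 m³/s.
= 1423 L/s.

1420 L/s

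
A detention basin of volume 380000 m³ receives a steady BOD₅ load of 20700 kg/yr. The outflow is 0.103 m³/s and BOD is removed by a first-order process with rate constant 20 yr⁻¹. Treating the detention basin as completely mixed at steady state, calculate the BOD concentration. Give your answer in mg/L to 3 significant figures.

Outflow Q = 0.103 m³/s × 3.156e+07 s/yr = 3.25e+06 m³/yr.
Steady-state CSTR mass balance: W = Q·C + k·V·C, so C = W/(Q + kV).
Q + kV = 3.25e+06 + 20·380000 = 1.085e+07 m³/yr.
C = 20700/1.085e+07 = 0.001908 kg/m³ = 1.908 mg/L.

1.91 mg/L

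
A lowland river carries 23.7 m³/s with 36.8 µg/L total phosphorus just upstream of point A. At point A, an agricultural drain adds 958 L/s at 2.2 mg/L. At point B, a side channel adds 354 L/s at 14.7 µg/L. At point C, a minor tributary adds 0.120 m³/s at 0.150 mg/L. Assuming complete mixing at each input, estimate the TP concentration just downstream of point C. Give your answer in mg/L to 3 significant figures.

36.8 µg/L = 0.0368 mg/L.
958 L/s = 0.958 m³/s.
After input A: C = (23.7·0.0368 + 0.958·2.2) / 24.66 = 0.1208 mg/L.
354 L/s = 0.354 m³/s.
14.7 µg/L = 0.0147 mg/L.
After input B: C = (24.66·0.1208 + 0.354·0.0147) / 25.01 = 0.1193 mg/L.
After input C: C = (25.01·0.1193 + 0.12·0.15) / 25.13 = 0.1195 mg/L.

0.119 mg/L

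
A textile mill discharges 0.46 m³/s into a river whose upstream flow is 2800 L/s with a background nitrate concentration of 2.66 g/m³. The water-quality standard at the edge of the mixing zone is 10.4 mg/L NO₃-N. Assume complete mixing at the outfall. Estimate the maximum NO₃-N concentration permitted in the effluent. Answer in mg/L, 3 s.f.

57.5 mg/L

2800 L/s = 2.8 m³/s.
Mass balance: 10.4·3.26 = 0.46·Cₑ + 2.8·2.66.
Cₑ = (33.9 − 7.448) / 0.46 = 57.51 mg/L.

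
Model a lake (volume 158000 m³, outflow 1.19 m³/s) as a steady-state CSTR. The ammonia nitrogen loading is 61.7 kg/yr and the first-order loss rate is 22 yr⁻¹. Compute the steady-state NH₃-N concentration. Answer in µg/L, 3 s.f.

1.50 µg/L

Outflow Q = 1.19 m³/s × 3.156e+07 s/yr = 3.755e+07 m³/yr.
Steady-state CSTR mass balance: W = Q·C + k·V·C, so C = W/(Q + kV).
Q + kV = 3.755e+07 + 22·158000 = 4.103e+07 m³/yr.
C = 61.7/4.103e+07 = 1.504e-06 kg/m³ = 0.001504 mg/L = 1.504 µg/L.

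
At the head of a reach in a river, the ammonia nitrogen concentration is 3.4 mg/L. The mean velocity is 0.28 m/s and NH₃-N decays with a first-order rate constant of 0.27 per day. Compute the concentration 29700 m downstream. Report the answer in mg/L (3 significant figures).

Travel time t = 29700 m / 0.28 m/s = 2.97e+04/0.28 = 1.061e+05 s = 1.228 d.
First-order decay: C = 3.4·exp(−0.27·1.228) = 3.4·0.7179 = 2.441 mg/L.

2.44 mg/L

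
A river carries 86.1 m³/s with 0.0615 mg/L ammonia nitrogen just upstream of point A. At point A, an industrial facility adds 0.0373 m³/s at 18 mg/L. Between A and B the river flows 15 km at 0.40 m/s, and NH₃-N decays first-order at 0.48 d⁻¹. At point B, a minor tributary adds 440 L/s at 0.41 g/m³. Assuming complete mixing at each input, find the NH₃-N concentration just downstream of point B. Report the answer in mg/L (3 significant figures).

0.0580 mg/L

After input A: C = (86.1·0.0615 + 0.0373·18) / 86.14 = 0.06927 mg/L.
Over the 15 km reach to input B (t = 3.75e+04 s = 0.434 d), decay gives C = 0.06927·exp(−0.48·0.434) = 0.05624 mg/L.
440 L/s = 0.44 m³/s.
After input B: C = (86.14·0.05624 + 0.44·0.41) / 86.58 = 0.05804 mg/L.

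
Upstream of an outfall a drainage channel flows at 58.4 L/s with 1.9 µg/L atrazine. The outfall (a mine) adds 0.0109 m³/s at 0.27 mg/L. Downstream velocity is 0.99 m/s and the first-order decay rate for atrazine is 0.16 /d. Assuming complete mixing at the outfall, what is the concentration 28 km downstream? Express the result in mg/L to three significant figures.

58.4 L/s = 0.0584 m³/s.
1.9 µg/L = 0.0019 mg/L.
After complete mixing, C₀ = (0.0109·0.27 + 0.0584·0.0019) / 0.0693 = 0.04407 mg/L.
Travel time t = 2.8e+04 m / 0.99 m/s = 2.828e+04 s = 0.3273 d.
C = 0.04407·exp(−0.16·0.3273) = 0.04407·0.949 = 0.04182 mg/L.

0.0418 mg/L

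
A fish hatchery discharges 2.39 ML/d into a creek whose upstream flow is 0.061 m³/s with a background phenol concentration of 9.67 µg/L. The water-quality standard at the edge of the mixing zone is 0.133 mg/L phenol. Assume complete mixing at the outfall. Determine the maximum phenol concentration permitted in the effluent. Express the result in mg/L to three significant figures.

2.39 ML/d = 0.02766 m³/s.
9.67 µg/L = 0.00967 mg/L.
Mass balance: 0.133·0.08866 = 0.02766·Cₑ + 0.061·0.00967.
Cₑ = (0.01179 − 0.0005899) / 0.02766 = 0.405 mg/L.

0.405 mg/L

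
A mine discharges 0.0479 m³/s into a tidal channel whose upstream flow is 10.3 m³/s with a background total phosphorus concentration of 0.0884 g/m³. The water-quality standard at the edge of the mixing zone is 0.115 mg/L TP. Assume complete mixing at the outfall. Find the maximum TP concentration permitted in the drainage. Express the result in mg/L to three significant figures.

Mass balance: 0.115·10.35 = 0.0479·Cₑ + 10.3·0.0884.
Cₑ = (1.19 − 0.9105) / 0.0479 = 5.835 mg/L.

5.83 mg/L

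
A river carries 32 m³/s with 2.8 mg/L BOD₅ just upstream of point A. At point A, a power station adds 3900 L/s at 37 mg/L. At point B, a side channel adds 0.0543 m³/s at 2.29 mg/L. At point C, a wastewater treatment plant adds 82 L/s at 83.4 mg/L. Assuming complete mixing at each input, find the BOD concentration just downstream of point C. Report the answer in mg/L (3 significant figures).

6.68 mg/L

3900 L/s = 3.9 m³/s.
After input A: C = (32·2.8 + 3.9·37) / 35.9 = 6.515 mg/L.
After input B: C = (35.9·6.515 + 0.0543·2.29) / 35.95 = 6.509 mg/L.
82 L/s = 0.082 m³/s.
After input C: C = (35.95·6.509 + 0.082·83.4) / 36.04 = 6.684 mg/L.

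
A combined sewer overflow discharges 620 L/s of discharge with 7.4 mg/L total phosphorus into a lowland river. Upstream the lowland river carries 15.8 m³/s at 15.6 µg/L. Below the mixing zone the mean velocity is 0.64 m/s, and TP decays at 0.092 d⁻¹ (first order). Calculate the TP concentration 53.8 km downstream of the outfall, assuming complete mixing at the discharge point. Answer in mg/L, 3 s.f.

0.269 mg/L

620 L/s = 0.62 m³/s.
15.6 µg/L = 0.0156 mg/L.
After complete mixing, C₀ = (0.62·7.4 + 15.8·0.0156) / 16.42 = 0.2944 mg/L.
Travel time t = 5.38e+04 m / 0.64 m/s = 8.406e+04 s = 0.9729 d.
C = 0.2944·exp(−0.092·0.9729) = 0.2944·0.9144 = 0.2692 mg/L.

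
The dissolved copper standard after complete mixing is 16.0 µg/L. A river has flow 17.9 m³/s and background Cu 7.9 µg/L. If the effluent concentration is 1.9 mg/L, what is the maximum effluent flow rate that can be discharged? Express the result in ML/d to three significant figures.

6.65 ML/d

7.9 µg/L = 0.0079 mg/L.
16.0 µg/L = 0.016 mg/L.
Mass balance at complete mixing: C_std·(Q_w + Q_r) = Q_w·C_e + Q_r·C_b.
Rearranging, Q_w = Q_r·(C_std − C_b)/(C_e − C_std) = 17.9·(0.016 − 0.0079) / (1.9 − 0.016) = 0.07696 m³/s.
= 6.649 ML/d.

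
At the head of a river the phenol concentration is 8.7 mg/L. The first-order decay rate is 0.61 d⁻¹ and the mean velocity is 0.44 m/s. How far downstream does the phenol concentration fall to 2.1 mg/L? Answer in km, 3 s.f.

88.6 km

From C = C₀·e^(−kt), t = ln(C₀/C)/k = ln(8.7/2.1)/0.61 = 1.421/0.61 = 2.33 d.
Distance = v·t = 0.44 m/s × 2.013e+05 s = 8.858e+04 m = 88.58 km.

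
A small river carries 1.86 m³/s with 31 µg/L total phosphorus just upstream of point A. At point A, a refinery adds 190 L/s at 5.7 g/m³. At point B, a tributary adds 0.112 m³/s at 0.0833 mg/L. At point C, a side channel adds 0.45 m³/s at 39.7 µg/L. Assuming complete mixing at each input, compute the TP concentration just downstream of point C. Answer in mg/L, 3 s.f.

31 µg/L = 0.031 mg/L.
190 L/s = 0.19 m³/s.
After input A: C = (1.86·0.031 + 0.19·5.7) / 2.05 = 0.5564 mg/L.
After input B: C = (2.05·0.5564 + 0.112·0.0833) / 2.162 = 0.5319 mg/L.
39.7 µg/L = 0.0397 mg/L.
After input C: C = (2.162·0.5319 + 0.45·0.0397) / 2.612 = 0.4471 mg/L.

0.447 mg/L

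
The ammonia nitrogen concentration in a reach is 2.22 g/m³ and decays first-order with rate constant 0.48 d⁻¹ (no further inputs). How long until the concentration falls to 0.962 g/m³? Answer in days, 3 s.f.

t = ln(C₀/C)/k = ln(2.22/0.962)/0.48 = 0.8362/0.48 = 1.742 d.

1.74 d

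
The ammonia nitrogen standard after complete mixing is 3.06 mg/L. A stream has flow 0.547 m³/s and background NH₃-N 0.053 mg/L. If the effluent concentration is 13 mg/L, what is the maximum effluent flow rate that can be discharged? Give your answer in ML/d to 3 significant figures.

Mass balance at complete mixing: C_std·(Q_w + Q_r) = Q_w·C_e + Q_r·C_b.
Rearranging, Q_w = Q_r·(C_std − C_b)/(C_e − C_std) = 0.547·(3.06 − 0.053) / (13 − 3.06) = 0.1655 m³/s.
= 14.3 ML/d.

14.3 ML/d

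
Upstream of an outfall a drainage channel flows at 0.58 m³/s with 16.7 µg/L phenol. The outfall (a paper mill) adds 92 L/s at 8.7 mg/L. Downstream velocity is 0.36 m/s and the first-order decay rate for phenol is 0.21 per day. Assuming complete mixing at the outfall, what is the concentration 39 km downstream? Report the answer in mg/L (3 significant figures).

0.926 mg/L

92 L/s = 0.092 m³/s.
16.7 µg/L = 0.0167 mg/L.
After complete mixing, C₀ = (0.092·8.7 + 0.58·0.0167) / 0.672 = 1.205 mg/L.
Travel time t = 3.9e+04 m / 0.36 m/s = 1.083e+05 s = 1.254 d.
C = 1.205·exp(−0.21·1.254) = 1.205·0.7685 = 0.9264 mg/L.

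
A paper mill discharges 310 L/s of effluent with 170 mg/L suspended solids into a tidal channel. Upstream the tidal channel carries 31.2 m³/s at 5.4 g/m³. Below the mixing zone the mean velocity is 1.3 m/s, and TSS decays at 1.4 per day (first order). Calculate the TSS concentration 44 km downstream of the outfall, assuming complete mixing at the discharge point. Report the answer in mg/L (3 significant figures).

310 L/s = 0.31 m³/s.
After complete mixing, C₀ = (0.31·170 + 31.2·5.4) / 31.51 = 7.019 mg/L.
Travel time t = 4.4e+04 m / 1.3 m/s = 3.385e+04 s = 0.3917 d.
C = 7.019·exp(−1.4·0.3917) = 7.019·0.5779 = 4.056 mg/L.

4.06 mg/L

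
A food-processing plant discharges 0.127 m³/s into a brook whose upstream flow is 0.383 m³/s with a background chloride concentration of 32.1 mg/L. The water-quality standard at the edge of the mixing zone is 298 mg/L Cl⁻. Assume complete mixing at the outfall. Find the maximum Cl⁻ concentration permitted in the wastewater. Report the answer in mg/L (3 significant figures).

Mass balance: 298·0.51 = 0.127·Cₑ + 0.383·32.1.
Cₑ = (152 − 12.29) / 0.127 = 1100 mg/L.

1100 mg/L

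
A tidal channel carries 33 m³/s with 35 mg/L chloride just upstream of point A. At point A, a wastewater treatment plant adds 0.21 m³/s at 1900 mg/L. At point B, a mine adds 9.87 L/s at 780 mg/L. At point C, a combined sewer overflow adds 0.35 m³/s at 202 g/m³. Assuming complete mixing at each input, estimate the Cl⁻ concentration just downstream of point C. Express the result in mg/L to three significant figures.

48.6 mg/L

After input A: C = (33·35 + 0.21·1900) / 33.21 = 46.79 mg/L.
9.87 L/s = 0.00987 m³/s.
After input B: C = (33.21·46.79 + 0.00987·780) / 33.22 = 47.01 mg/L.
After input C: C = (33.22·47.01 + 0.35·202) / 33.57 = 48.63 mg/L.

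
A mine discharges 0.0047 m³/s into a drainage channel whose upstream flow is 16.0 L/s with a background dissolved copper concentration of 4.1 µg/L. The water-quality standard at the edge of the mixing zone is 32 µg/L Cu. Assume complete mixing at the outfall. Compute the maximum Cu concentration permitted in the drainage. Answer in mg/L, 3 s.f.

0.127 mg/L

16.0 L/s = 0.016 m³/s.
4.1 µg/L = 0.0041 mg/L.
32 µg/L = 0.032 mg/L.
Mass balance: 0.032·0.0207 = 0.0047·Cₑ + 0.016·0.0041.
Cₑ = (0.0006624 − 6.56e-05) / 0.0047 = 0.127 mg/L.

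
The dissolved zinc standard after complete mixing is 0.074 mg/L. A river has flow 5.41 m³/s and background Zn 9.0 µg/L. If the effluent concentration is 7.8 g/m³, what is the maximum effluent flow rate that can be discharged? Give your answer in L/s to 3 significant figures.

9.0 µg/L = 0.009 mg/L.
Mass balance at complete mixing: C_std·(Q_w + Q_r) = Q_w·C_e + Q_r·C_b.
Rearranging, Q_w = Q_r·(C_std − C_b)/(C_e − C_std) = 5.41·(0.074 − 0.009) / (7.8 − 0.074) = 0.04552 m³/s.
= 45.52 L/s.

45.5 L/s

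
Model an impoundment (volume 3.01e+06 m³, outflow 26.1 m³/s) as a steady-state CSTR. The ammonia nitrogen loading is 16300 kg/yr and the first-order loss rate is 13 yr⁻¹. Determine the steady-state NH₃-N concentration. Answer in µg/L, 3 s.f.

Outflow Q = 26.1 m³/s × 3.156e+07 s/yr = 8.237e+08 m³/yr.
Steady-state CSTR mass balance: W = Q·C + k·V·C, so C = W/(Q + kV).
Q + kV = 8.237e+08 + 13·3.01e+06 = 8.628e+08 m³/yr.
C = 16300/8.628e+08 = 1.889e-05 kg/m³ = 0.01889 mg/L = 18.89 µg/L.

18.9 µg/L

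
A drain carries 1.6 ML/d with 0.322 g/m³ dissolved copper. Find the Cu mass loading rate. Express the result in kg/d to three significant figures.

1.6 ML/d = 0.01852 m³/s.
Mass flux = Q·C = 0.01852 m³/s × 0.322 g/m³ = 0.005963 g/s.
= 0.005963 g/s × 86.4 = 0.5152 kg/d.

0.515 kg/d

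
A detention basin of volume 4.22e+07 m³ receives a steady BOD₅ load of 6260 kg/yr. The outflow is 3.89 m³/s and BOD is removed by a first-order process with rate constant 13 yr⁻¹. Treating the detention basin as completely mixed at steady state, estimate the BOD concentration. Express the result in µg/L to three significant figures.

Outflow Q = 3.89 m³/s × 3.156e+07 s/yr = 1.228e+08 m³/yr.
Steady-state CSTR mass balance: W = Q·C + k·V·C, so C = W/(Q + kV).
Q + kV = 1.228e+08 + 13·4.22e+07 = 6.714e+08 m³/yr.
C = 6260/6.714e+08 = 9.324e-06 kg/m³ = 0.009324 mg/L = 9.324 µg/L.

9.32 µg/L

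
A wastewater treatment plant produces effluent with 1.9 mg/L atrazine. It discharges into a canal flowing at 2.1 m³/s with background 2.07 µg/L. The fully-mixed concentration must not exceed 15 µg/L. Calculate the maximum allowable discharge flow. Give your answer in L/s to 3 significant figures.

14.4 L/s

2.07 µg/L = 0.00207 mg/L.
15 µg/L = 0.015 mg/L.
Mass balance at complete mixing: C_std·(Q_w + Q_r) = Q_w·C_e + Q_r·C_b.
Rearranging, Q_w = Q_r·(C_std − C_b)/(C_e − C_std) = 2.1·(0.015 − 0.00207) / (1.9 − 0.015) = 0.0144 m³/s.
= 14.4 L/s.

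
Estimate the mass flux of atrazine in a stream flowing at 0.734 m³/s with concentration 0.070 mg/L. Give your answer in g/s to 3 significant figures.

Mass flux = Q·C = 0.734 m³/s × 0.07 g/m³ = 0.05138 g/s.

0.0514 g/s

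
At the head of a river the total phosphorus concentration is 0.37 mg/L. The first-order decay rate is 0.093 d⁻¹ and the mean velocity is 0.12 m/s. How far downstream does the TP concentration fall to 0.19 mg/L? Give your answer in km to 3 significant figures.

74.3 km

From C = C₀·e^(−kt), t = ln(C₀/C)/k = ln(0.37/0.19)/0.093 = 0.6665/0.093 = 7.166 d.
Distance = v·t = 0.12 m/s × 6.192e+05 s = 7.43e+04 m = 74.3 km.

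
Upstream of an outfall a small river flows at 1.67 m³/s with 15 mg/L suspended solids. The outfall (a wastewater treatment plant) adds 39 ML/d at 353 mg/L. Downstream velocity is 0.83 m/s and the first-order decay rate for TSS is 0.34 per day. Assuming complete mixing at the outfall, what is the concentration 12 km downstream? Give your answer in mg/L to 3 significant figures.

82.1 mg/L

39 ML/d = 0.4514 m³/s.
After complete mixing, C₀ = (0.4514·353 + 1.67·15) / 2.121 = 86.92 mg/L.
Travel time t = 1.2e+04 m / 0.83 m/s = 1.446e+04 s = 0.1673 d.
C = 86.92·exp(−0.34·0.1673) = 86.92·0.9447 = 82.11 mg/L.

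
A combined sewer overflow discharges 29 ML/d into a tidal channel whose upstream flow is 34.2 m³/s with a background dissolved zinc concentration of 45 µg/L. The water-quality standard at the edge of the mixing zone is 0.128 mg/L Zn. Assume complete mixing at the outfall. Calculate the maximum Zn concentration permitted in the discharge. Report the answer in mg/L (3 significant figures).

8.59 mg/L

29 ML/d = 0.3356 m³/s.
45 µg/L = 0.045 mg/L.
Mass balance: 0.128·34.54 = 0.3356·Cₑ + 34.2·0.045.
Cₑ = (4.421 − 1.539) / 0.3356 = 8.585 mg/L.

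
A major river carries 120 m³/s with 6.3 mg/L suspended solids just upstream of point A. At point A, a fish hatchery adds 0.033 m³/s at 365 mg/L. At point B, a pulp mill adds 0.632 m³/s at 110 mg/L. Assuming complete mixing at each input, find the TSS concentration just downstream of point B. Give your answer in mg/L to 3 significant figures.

After input A: C = (120·6.3 + 0.033·365) / 120 = 6.399 mg/L.
After input B: C = (120·6.399 + 0.632·110) / 120.7 = 6.941 mg/L.

6.94 mg/L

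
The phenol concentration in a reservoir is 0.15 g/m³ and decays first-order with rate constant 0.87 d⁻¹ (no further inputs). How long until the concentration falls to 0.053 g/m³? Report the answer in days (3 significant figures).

t = ln(C₀/C)/k = ln(0.15/0.053)/0.87 = 1.04/0.87 = 1.196 d.

1.20 d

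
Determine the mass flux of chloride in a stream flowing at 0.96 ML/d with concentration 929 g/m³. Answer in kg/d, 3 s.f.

892 kg/d

0.96 ML/d = 0.01111 m³/s.
Mass flux = Q·C = 0.01111 m³/s × 929 g/m³ = 10.32 g/s.
= 10.32 g/s × 86.4 = 891.8 kg/d.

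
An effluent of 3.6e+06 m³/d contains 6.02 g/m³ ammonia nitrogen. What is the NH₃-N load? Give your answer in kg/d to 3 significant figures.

21700 kg/d

3.6e+06 m³/d = 41.67 m³/s.
Mass flux = Q·C = 41.67 m³/s × 6.02 g/m³ = 250.8 g/s.
= 250.8 g/s × 86.4 = 2.167e+04 kg/d.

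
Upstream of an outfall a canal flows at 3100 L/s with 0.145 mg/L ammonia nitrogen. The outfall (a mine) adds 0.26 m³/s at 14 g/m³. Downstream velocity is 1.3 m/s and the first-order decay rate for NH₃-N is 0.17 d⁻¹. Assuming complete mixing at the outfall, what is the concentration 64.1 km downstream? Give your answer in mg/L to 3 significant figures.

3100 L/s = 3.1 m³/s.
After complete mixing, C₀ = (0.26·14 + 3.1·0.145) / 3.36 = 1.217 mg/L.
Travel time t = 6.41e+04 m / 1.3 m/s = 4.931e+04 s = 0.5707 d.
C = 1.217·exp(−0.17·0.5707) = 1.217·0.9075 = 1.105 mg/L.

1.10 mg/L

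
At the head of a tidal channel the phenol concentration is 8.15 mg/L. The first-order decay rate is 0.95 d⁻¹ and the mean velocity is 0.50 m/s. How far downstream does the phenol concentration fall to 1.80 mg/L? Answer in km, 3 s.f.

68.7 km

From C = C₀·e^(−kt), t = ln(C₀/C)/k = ln(8.15/1.80)/0.95 = 1.51/0.95 = 1.59 d.
Distance = v·t = 0.50 m/s × 1.374e+05 s = 6.868e+04 m = 68.68 km.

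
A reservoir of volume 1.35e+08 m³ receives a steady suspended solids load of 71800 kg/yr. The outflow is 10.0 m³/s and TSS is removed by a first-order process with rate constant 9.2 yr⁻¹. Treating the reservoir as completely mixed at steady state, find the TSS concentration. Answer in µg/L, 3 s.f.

Outflow Q = 10.0 m³/s × 3.156e+07 s/yr = 3.156e+08 m³/yr.
Steady-state CSTR mass balance: W = Q·C + k·V·C, so C = W/(Q + kV).
Q + kV = 3.156e+08 + 9.2·1.35e+08 = 1.558e+09 m³/yr.
C = 71800/1.558e+09 = 4.61e-05 kg/m³ = 0.0461 mg/L = 46.1 µg/L.

46.1 µg/L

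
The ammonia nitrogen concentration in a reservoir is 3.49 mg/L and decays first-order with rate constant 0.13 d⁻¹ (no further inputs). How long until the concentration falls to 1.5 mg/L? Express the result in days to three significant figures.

6.50 d

t = ln(C₀/C)/k = ln(3.49/1.5)/0.13 = 0.8444/0.13 = 6.496 d.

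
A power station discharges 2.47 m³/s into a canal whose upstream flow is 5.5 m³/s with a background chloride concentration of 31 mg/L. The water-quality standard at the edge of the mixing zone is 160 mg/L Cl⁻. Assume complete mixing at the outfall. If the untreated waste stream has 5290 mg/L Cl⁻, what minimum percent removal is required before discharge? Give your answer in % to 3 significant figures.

91.5 %

Mass balance: 160·7.97 = 2.47·Cₑ + 5.5·31.
Cₑ = (1275 − 170.5) / 2.47 = 447.2 mg/L.
Required removal = 1 − 447.2/5290 = 91.55 %.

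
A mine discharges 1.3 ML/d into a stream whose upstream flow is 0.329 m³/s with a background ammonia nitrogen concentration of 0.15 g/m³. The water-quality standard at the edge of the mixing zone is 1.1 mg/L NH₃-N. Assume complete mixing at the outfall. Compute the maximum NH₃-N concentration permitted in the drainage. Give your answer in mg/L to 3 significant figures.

1.3 ML/d = 0.01505 m³/s.
Mass balance: 1.1·0.344 = 0.01505·Cₑ + 0.329·0.15.
Cₑ = (0.3785 − 0.04935) / 0.01505 = 21.87 mg/L.

21.9 mg/L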